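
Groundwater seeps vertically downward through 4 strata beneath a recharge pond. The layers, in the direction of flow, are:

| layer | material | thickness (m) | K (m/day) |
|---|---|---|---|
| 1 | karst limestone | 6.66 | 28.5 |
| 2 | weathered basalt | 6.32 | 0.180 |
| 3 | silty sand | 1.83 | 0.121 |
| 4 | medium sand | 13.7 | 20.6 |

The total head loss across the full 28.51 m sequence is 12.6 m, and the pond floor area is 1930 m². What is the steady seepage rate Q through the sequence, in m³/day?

476

Flow is perpendicular to layering, so the layers act in series and the equivalent K is the thickness-weighted harmonic mean.
Total thickness L = 6.66 + 6.32 + 1.83 + 13.7 = 28.51 m.
Σ(b_i/K_i) = 6.66/28.5 + 6.32/0.180 + 1.83/0.121 + 13.7/20.6 = 51.13 d.
K_eq = L / Σ(b_i/K_i) = 28.51 / 51.13 = 0.5576 m/day.
Q = K_eq · A · (Δh/L) = 0.5576 × 1930 × (12.6/28.51) = 475.6 m³/day.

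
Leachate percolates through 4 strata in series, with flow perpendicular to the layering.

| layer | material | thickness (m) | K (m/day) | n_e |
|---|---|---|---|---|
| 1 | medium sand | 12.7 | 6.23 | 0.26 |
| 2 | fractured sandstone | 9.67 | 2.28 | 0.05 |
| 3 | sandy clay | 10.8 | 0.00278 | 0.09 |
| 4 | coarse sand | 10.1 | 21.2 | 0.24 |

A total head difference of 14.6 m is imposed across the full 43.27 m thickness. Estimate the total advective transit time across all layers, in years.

With flow normal to the layers, continuity requires the same specific discharge q through every layer.
Σ(b_i/K_i) = 12.7/6.23 + 9.67/2.28 + 10.8/0.00278 + 10.1/21.2 = 3892 d.
q = Δh / Σ(b_i/K_i) = 14.6 / 3892 = 0.003752 m/day.
In each layer the seepage velocity is v_i = q/n_i, so the layer transit time is t_i = b_i·n_i / q:
  layer 1 (medium sand): t_1 = 12.7 × 0.26 / 0.003752 = 880.2 d
  layer 2 (fractured sandstone): t_2 = 9.67 × 0.05 / 0.003752 = 128.9 d
  layer 3 (sandy clay): t_3 = 10.8 × 0.09 / 0.003752 = 259.1 d
  layer 4 (coarse sand): t_4 = 10.1 × 0.24 / 0.003752 = 646.1 d
Total t = Σ t_i = 1914 days = 5.241 years.

5.24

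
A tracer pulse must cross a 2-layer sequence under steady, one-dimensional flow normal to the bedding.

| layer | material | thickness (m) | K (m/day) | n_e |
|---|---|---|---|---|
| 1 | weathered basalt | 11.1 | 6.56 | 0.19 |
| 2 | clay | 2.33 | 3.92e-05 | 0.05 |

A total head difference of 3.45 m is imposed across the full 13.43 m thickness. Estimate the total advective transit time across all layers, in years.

With flow normal to the layers, continuity requires the same specific discharge q through every layer.
Σ(b_i/K_i) = 11.1/6.56 + 2.33/3.92e-05 = 59440 d.
q = Δh / Σ(b_i/K_i) = 3.45 / 59440 = 5.804e-05 m/day.
In each layer the seepage velocity is v_i = q/n_i, so the layer transit time is t_i = b_i·n_i / q:
  layer 1 (weathered basalt): t_1 = 11.1 × 0.19 / 5.804e-05 = 36336 d
  layer 2 (clay): t_2 = 2.33 × 0.05 / 5.804e-05 = 2007 d
Total t = Σ t_i = 38343 days = 105.0 years.

105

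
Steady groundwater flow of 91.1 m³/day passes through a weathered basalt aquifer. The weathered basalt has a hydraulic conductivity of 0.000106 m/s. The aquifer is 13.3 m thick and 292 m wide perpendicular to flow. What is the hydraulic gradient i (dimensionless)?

Convert K: 0.000106 m/s × 86400 = 9.158 m/day.
Cross-sectional area A = 292 × 13.3 = 3884 m².
From Q = K·A·i, i = Q / (K·A) = 91.1 / (9.158 × 3884) = 0.002561.

0.00256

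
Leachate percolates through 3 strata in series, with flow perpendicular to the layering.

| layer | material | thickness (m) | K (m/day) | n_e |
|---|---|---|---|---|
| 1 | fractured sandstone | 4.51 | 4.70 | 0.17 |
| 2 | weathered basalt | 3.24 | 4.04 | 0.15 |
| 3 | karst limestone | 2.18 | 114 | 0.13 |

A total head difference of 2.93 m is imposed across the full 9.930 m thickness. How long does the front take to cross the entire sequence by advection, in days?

With flow normal to the layers, continuity requires the same specific discharge q through every layer.
Σ(b_i/K_i) = 4.51/4.70 + 3.24/4.04 + 2.18/114 = 1.781 d.
q = Δh / Σ(b_i/K_i) = 2.93 / 1.781 = 1.645 m/day.
In each layer the seepage velocity is v_i = q/n_i, so the layer transit time is t_i = b_i·n_i / q:
  layer 1 (fractured sandstone): t_1 = 4.51 × 0.17 / 1.645 = 0.4660 d
  layer 2 (weathered basalt): t_2 = 3.24 × 0.15 / 1.645 = 0.2954 d
  layer 3 (karst limestone): t_3 = 2.18 × 0.13 / 1.645 = 0.1722 d
Total t = Σ t_i = 0.9335 days.

0.934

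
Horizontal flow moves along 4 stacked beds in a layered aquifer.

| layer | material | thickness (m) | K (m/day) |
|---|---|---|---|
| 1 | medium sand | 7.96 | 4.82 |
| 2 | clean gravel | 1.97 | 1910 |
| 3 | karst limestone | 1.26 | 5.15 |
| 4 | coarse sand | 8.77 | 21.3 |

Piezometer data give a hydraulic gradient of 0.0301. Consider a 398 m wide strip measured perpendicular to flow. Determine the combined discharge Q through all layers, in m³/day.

47900

Flow is parallel to layering, so each bed carries its own Darcy discharge and the transmissivities add.
Σ(K_i·b_i) = 4.82×7.96 + 1910×1.97 + 5.15×1.26 + 21.3×8.77 = 3994 m²/day.
Hydraulic gradient i = 0.0301.
Q = Σ(K_i·b_i) · W · i = 3994 × 398 × 0.03010 = 47852 m³/day.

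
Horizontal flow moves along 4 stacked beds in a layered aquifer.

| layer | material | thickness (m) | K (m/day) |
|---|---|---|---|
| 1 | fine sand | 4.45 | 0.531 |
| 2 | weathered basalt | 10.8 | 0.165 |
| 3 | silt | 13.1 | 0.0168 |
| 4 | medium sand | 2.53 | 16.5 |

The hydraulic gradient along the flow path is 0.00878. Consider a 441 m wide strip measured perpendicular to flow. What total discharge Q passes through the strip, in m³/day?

179

Flow is parallel to layering, so each bed carries its own Darcy discharge and the transmissivities add.
Σ(K_i·b_i) = 0.531×4.45 + 0.165×10.8 + 0.0168×13.1 + 16.5×2.53 = 46.11 m²/day.
Hydraulic gradient i = 0.00878.
Q = Σ(K_i·b_i) · W · i = 46.11 × 441 × 0.008780 = 178.5 m³/day.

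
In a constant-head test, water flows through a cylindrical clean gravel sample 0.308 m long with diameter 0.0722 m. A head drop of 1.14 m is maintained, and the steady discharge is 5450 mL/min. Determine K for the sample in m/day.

Cross-sectional area A = π·(d/2)² = π × (0.0722/2)² = 0.004094 m².
Convert discharge: 5450 mL/min = 9.083e-05 m³/s.
Darcy's law rearranged: K = Q·L / (A·Δh) = 9.083e-05 × 0.308 / (0.004094 × 1.14) = 0.005994 m/s = 517.9 m/day.

518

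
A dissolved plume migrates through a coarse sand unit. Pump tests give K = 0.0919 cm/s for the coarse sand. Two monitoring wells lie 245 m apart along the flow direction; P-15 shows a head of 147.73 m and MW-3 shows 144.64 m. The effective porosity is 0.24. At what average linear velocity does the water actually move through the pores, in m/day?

4.17

Convert K: 0.0919 cm/s × 864 = 79.40 m/day.
Hydraulic gradient i = (147.73 − 144.64) / 245 = 3.09 / 245 = 0.01261.
Darcy flux q = K · i = 79.40 × 0.01261 = 1.001 m/day.
Seepage velocity v = q / n_e = 1.001 / 0.24 = 4.173 m/day.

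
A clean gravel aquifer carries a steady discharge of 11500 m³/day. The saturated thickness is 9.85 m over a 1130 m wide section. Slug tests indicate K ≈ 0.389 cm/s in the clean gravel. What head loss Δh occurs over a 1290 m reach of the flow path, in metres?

Convert K: 0.389 cm/s × 864 = 336.1 m/day.
Cross-sectional area A = 1130 × 9.85 = 11130 m².
From Q = K·A·i, i = Q / (K·A) = 11500 / (336.1 × 11130) = 0.003074.
Head loss Δh = i · L = 0.003074 × 1290 = 3.966 m.

3.97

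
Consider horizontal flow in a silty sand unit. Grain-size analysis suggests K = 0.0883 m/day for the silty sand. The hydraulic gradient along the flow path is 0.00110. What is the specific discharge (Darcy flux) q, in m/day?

9.71e-05

Hydraulic gradient i = 0.00110.
Specific discharge q = K · i = 0.08830 × 0.001100 = 9.713e-05 m/day.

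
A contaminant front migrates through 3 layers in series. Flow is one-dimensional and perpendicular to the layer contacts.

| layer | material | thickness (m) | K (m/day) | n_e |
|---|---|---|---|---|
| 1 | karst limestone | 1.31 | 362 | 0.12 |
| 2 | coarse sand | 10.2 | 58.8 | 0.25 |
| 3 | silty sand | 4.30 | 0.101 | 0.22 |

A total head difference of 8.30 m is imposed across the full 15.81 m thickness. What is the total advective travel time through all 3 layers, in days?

18.8

With flow normal to the layers, continuity requires the same specific discharge q through every layer.
Σ(b_i/K_i) = 1.31/362 + 10.2/58.8 + 4.30/0.101 = 42.75 d.
q = Δh / Σ(b_i/K_i) = 8.30 / 42.75 = 0.1941 m/day.
In each layer the seepage velocity is v_i = q/n_i, so the layer transit time is t_i = b_i·n_i / q:
  layer 1 (karst limestone): t_1 = 1.31 × 0.12 / 0.1941 = 0.8097 d
  layer 2 (coarse sand): t_2 = 10.2 × 0.25 / 0.1941 = 13.13 d
  layer 3 (silty sand): t_3 = 4.30 × 0.22 / 0.1941 = 4.873 d
Total t = Σ t_i = 18.82 days.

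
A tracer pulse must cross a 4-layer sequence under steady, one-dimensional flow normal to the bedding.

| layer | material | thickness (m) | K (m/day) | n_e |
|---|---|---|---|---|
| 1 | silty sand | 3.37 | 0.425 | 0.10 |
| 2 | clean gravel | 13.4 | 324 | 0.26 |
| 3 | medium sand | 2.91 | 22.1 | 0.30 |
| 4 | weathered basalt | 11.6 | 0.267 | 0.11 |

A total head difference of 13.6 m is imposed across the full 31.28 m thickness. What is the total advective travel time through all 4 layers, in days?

With flow normal to the layers, continuity requires the same specific discharge q through every layer.
Σ(b_i/K_i) = 3.37/0.425 + 13.4/324 + 2.91/22.1 + 11.6/0.267 = 51.55 d.
q = Δh / Σ(b_i/K_i) = 13.6 / 51.55 = 0.2638 m/day.
In each layer the seepage velocity is v_i = q/n_i, so the layer transit time is t_i = b_i·n_i / q:
  layer 1 (silty sand): t_1 = 3.37 × 0.10 / 0.2638 = 1.277 d
  layer 2 (clean gravel): t_2 = 13.4 × 0.26 / 0.2638 = 13.21 d
  layer 3 (medium sand): t_3 = 2.91 × 0.30 / 0.2638 = 3.309 d
  layer 4 (weathered basalt): t_4 = 11.6 × 0.11 / 0.2638 = 4.836 d
Total t = Σ t_i = 22.63 days.

22.6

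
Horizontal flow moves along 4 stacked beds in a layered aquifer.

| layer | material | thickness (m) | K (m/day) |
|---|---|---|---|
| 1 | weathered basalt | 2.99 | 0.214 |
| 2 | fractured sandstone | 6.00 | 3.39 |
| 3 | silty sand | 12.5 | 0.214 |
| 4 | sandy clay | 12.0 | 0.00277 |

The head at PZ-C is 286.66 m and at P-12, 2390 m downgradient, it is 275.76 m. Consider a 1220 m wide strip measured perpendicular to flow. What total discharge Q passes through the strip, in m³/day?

132

Flow is parallel to layering, so each bed carries its own Darcy discharge and the transmissivities add.
Σ(K_i·b_i) = 0.214×2.99 + 3.39×6.00 + 0.214×12.5 + 0.00277×12.0 = 23.69 m²/day.
Hydraulic gradient i = (286.66 − 275.76) / 2390 = 10.9 / 2390 = 0.004561.
Q = Σ(K_i·b_i) · W · i = 23.69 × 1220 × 0.004561 = 131.8 m³/day.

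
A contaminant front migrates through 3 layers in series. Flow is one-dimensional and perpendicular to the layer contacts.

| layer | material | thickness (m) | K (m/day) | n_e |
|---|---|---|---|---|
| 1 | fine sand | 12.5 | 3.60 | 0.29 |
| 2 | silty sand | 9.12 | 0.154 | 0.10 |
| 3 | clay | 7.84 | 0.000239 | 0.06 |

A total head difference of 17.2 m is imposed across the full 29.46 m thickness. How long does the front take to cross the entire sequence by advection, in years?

With flow normal to the layers, continuity requires the same specific discharge q through every layer.
Σ(b_i/K_i) = 12.5/3.60 + 9.12/0.154 + 7.84/0.000239 = 32866 d.
q = Δh / Σ(b_i/K_i) = 17.2 / 32866 = 0.0005233 m/day.
In each layer the seepage velocity is v_i = q/n_i, so the layer transit time is t_i = b_i·n_i / q:
  layer 1 (fine sand): t_1 = 12.5 × 0.29 / 0.0005233 = 6927 d
  layer 2 (silty sand): t_2 = 9.12 × 0.10 / 0.0005233 = 1743 d
  layer 3 (clay): t_3 = 7.84 × 0.06 / 0.0005233 = 898.8 d
Total t = Σ t_i = 9568 days = 26.20 years.

26.2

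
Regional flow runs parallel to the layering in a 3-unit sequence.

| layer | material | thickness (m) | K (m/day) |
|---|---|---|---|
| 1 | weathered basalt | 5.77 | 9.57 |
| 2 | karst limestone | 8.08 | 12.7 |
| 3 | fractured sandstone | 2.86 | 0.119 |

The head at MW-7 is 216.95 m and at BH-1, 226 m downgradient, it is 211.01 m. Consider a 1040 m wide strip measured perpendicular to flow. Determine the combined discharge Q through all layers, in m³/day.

4320

Flow is parallel to layering, so each bed carries its own Darcy discharge and the transmissivities add.
Σ(K_i·b_i) = 9.57×5.77 + 12.7×8.08 + 0.119×2.86 = 158.2 m²/day.
Hydraulic gradient i = (216.95 − 211.01) / 226 = 5.94 / 226 = 0.02628.
Q = Σ(K_i·b_i) · W · i = 158.2 × 1040 × 0.02628 = 4324 m³/day.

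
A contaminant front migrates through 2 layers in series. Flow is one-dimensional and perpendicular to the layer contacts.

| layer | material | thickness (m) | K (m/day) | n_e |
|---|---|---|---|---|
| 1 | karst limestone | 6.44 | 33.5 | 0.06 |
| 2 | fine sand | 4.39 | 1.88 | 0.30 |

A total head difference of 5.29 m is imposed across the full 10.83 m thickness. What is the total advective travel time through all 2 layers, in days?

0.814

With flow normal to the layers, continuity requires the same specific discharge q through every layer.
Σ(b_i/K_i) = 6.44/33.5 + 4.39/1.88 = 2.527 d.
q = Δh / Σ(b_i/K_i) = 5.29 / 2.527 = 2.093 m/day.
In each layer the seepage velocity is v_i = q/n_i, so the layer transit time is t_i = b_i·n_i / q:
  layer 1 (karst limestone): t_1 = 6.44 × 0.06 / 2.093 = 0.1846 d
  layer 2 (fine sand): t_2 = 4.39 × 0.30 / 2.093 = 0.6292 d
Total t = Σ t_i = 0.8138 days.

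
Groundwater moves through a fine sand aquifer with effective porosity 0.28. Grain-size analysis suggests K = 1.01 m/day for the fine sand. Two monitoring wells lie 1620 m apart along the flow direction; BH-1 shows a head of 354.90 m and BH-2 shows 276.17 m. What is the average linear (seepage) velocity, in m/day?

Hydraulic gradient i = (354.90 − 276.17) / 1620 = 78.73 / 1620 = 0.04860.
Darcy flux q = K · i = 1.010 × 0.04860 = 0.04908 m/day.
Seepage velocity v = q / n_e = 0.04908 / 0.28 = 0.1753 m/day.

0.175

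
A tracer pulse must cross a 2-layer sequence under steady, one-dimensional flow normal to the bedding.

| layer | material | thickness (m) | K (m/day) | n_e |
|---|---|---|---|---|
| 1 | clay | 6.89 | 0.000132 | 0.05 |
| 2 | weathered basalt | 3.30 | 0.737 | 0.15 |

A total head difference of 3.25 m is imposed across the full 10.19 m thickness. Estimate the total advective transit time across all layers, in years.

With flow normal to the layers, continuity requires the same specific discharge q through every layer.
Σ(b_i/K_i) = 6.89/0.000132 + 3.30/0.737 = 52201 d.
q = Δh / Σ(b_i/K_i) = 3.25 / 52201 = 6.226e-05 m/day.
In each layer the seepage velocity is v_i = q/n_i, so the layer transit time is t_i = b_i·n_i / q:
  layer 1 (clay): t_1 = 6.89 × 0.05 / 6.226e-05 = 5533 d
  layer 2 (weathered basalt): t_2 = 3.30 × 0.15 / 6.226e-05 = 7951 d
Total t = Σ t_i = 13484 days = 36.92 years.

36.9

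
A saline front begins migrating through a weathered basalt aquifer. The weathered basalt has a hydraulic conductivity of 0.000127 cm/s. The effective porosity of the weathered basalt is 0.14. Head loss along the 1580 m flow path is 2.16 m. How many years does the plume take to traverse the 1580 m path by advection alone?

Convert K: 0.000127 cm/s × 864 = 0.1097 m/day.
Hydraulic gradient i = Δh / L = 2.16 / 1580 = 0.001367.
Darcy flux q = K · i = 0.1097 × 0.001367 = 0.0001500 m/day.
Seepage velocity v = q / n_e = 0.0001500 / 0.14 = 0.001071 m/day.
Travel time t = L / v = 1580 / 0.001071 = 1.475e+06 days = 4037 years.

4040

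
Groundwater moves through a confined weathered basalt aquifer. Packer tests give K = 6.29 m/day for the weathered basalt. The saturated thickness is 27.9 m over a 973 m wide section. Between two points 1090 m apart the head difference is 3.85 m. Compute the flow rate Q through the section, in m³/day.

603

Cross-sectional area A = 973 × 27.9 = 27147 m².
Hydraulic gradient i = Δh / L = 3.85 / 1090 = 0.003532.
Darcy's law: Q = K · A · i = 6.290 × 27147 × 0.003532 = 603.1 m³/day.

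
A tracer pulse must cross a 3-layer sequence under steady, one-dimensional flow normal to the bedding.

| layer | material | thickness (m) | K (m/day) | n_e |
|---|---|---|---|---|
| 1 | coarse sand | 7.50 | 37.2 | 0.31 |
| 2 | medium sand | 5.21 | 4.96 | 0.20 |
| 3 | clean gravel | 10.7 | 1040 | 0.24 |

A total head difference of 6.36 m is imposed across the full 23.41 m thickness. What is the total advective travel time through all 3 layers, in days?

1.18

With flow normal to the layers, continuity requires the same specific discharge q through every layer.
Σ(b_i/K_i) = 7.50/37.2 + 5.21/4.96 + 10.7/1040 = 1.262 d.
q = Δh / Σ(b_i/K_i) = 6.36 / 1.262 = 5.038 m/day.
In each layer the seepage velocity is v_i = q/n_i, so the layer transit time is t_i = b_i·n_i / q:
  layer 1 (coarse sand): t_1 = 7.50 × 0.31 / 5.038 = 0.4615 d
  layer 2 (medium sand): t_2 = 5.21 × 0.20 / 5.038 = 0.2068 d
  layer 3 (clean gravel): t_3 = 10.7 × 0.24 / 5.038 = 0.5097 d
Total t = Σ t_i = 1.178 days.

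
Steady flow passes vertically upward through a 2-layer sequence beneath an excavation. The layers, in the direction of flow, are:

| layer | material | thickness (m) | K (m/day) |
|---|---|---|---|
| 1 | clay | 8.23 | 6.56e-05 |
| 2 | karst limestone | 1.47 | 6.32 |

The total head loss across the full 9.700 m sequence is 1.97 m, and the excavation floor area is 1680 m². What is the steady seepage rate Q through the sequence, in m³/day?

Flow is perpendicular to layering, so the layers act in series and the equivalent K is the thickness-weighted harmonic mean.
Total thickness L = 8.23 + 1.47 = 9.700 m.
Σ(b_i/K_i) = 8.23/6.56e-05 + 1.47/6.32 = 1.255e+05 d.
K_eq = L / Σ(b_i/K_i) = 9.700 / 1.255e+05 = 7.732e-05 m/day.
Q = K_eq · A · (Δh/L) = 7.732e-05 × 1680 × (1.97/9.700) = 0.02638 m³/day.

0.0264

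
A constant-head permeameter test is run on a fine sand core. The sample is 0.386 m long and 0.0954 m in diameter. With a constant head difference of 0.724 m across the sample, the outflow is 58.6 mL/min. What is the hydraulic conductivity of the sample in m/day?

6.29

Cross-sectional area A = π·(d/2)² = π × (0.0954/2)² = 0.007148 m².
Convert discharge: 58.6 mL/min = 9.767e-07 m³/s.
Darcy's law rearranged: K = Q·L / (A·Δh) = 9.767e-07 × 0.386 / (0.007148 × 0.724) = 7.285e-05 m/s = 6.294 m/day.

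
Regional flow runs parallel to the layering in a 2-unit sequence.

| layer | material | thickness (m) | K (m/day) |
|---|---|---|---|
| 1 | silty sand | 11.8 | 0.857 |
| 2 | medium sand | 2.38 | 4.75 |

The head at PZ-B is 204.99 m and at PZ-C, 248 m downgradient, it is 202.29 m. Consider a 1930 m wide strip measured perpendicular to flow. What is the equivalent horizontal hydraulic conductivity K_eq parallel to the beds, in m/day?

1.51

Flow is parallel to layering, so each bed carries its own Darcy discharge and the transmissivities add.
Σ(K_i·b_i) = 0.857×11.8 + 4.75×2.38 = 21.42 m²/day.
Total thickness b = 14.18 m, so K_eq = Σ(K_i·b_i)/b = 1.510 m/day.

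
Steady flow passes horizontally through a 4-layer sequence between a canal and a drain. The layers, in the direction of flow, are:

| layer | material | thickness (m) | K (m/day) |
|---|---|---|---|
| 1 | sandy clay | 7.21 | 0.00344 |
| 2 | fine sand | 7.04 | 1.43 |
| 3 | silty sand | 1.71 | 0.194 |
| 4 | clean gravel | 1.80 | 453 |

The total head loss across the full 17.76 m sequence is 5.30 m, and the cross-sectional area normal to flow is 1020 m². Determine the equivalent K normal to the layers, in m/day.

Flow is perpendicular to layering, so the layers act in series and the equivalent K is the thickness-weighted harmonic mean.
Total thickness L = 7.21 + 7.04 + 1.71 + 1.80 = 17.76 m.
Σ(b_i/K_i) = 7.21/0.00344 + 7.04/1.43 + 1.71/0.194 + 1.80/453 = 2110 d.
K_eq = L / Σ(b_i/K_i) = 17.76 / 2110 = 0.008418 m/day.

0.00842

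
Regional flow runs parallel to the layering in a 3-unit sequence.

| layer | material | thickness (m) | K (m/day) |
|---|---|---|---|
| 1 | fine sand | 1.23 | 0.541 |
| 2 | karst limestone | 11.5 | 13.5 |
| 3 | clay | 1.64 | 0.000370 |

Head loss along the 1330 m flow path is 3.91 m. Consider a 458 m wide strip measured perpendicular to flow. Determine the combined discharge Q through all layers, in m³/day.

210

Flow is parallel to layering, so each bed carries its own Darcy discharge and the transmissivities add.
Σ(K_i·b_i) = 0.541×1.23 + 13.5×11.5 + 0.000370×1.64 = 155.9 m²/day.
Hydraulic gradient i = Δh / L = 3.91 / 1330 = 0.002940.
Q = Σ(K_i·b_i) · W · i = 155.9 × 458 × 0.002940 = 209.9 m³/day.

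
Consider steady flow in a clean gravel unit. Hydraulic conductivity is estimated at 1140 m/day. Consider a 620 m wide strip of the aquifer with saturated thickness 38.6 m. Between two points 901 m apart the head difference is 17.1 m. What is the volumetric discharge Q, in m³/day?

Cross-sectional area A = 620 × 38.6 = 23932 m².
Hydraulic gradient i = Δh / L = 17.1 / 901 = 0.01898.
Darcy's law: Q = K · A · i = 1140 × 23932 × 0.01898 = 5.178e+05 m³/day.

518000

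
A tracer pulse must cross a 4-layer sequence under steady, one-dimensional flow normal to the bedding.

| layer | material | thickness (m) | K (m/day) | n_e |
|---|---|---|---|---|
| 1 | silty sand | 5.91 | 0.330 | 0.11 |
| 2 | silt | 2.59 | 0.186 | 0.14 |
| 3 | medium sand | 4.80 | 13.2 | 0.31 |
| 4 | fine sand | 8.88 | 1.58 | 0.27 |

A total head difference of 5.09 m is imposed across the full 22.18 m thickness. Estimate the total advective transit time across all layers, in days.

36.4

With flow normal to the layers, continuity requires the same specific discharge q through every layer.
Σ(b_i/K_i) = 5.91/0.330 + 2.59/0.186 + 4.80/13.2 + 8.88/1.58 = 37.82 d.
q = Δh / Σ(b_i/K_i) = 5.09 / 37.82 = 0.1346 m/day.
In each layer the seepage velocity is v_i = q/n_i, so the layer transit time is t_i = b_i·n_i / q:
  layer 1 (silty sand): t_1 = 5.91 × 0.11 / 0.1346 = 4.830 d
  layer 2 (silt): t_2 = 2.59 × 0.14 / 0.1346 = 2.694 d
  layer 3 (medium sand): t_3 = 4.80 × 0.31 / 0.1346 = 11.06 d
  layer 4 (fine sand): t_4 = 8.88 × 0.27 / 0.1346 = 17.81 d
Total t = Σ t_i = 36.39 days.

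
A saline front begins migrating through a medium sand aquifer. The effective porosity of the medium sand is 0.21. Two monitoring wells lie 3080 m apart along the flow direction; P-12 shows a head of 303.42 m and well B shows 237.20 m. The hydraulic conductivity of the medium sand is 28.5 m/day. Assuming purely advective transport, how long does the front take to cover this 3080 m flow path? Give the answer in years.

Hydraulic gradient i = (303.42 − 237.20) / 3080 = 66.22 / 3080 = 0.02150.
Darcy flux q = K · i = 28.50 × 0.02150 = 0.6127 m/day.
Seepage velocity v = q / n_e = 0.6127 / 0.21 = 2.918 m/day.
Travel time t = L / v = 3080 / 2.918 = 1056 days = 2.890 years.

2.89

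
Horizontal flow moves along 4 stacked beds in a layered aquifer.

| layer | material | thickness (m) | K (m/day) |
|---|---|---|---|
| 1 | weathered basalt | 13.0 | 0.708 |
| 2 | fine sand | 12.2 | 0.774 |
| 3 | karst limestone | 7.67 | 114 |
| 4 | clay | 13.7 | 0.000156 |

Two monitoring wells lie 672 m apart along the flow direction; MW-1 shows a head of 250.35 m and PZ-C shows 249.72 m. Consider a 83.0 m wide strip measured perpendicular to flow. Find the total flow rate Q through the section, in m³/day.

69.5

Flow is parallel to layering, so each bed carries its own Darcy discharge and the transmissivities add.
Σ(K_i·b_i) = 0.708×13.0 + 0.774×12.2 + 114×7.67 + 0.000156×13.7 = 893.0 m²/day.
Hydraulic gradient i = (250.35 − 249.72) / 672 = 0.63 / 672 = 0.0009375.
Q = Σ(K_i·b_i) · W · i = 893.0 × 83.0 × 0.0009375 = 69.49 m³/day.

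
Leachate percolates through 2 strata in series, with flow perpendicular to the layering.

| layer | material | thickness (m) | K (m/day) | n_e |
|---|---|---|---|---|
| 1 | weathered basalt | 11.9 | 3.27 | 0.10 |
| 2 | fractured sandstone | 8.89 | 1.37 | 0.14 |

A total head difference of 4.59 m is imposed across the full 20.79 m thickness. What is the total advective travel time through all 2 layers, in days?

5.37

With flow normal to the layers, continuity requires the same specific discharge q through every layer.
Σ(b_i/K_i) = 11.9/3.27 + 8.89/1.37 = 10.13 d.
q = Δh / Σ(b_i/K_i) = 4.59 / 10.13 = 0.4532 m/day.
In each layer the seepage velocity is v_i = q/n_i, so the layer transit time is t_i = b_i·n_i / q:
  layer 1 (weathered basalt): t_1 = 11.9 × 0.10 / 0.4532 = 2.626 d
  layer 2 (fractured sandstone): t_2 = 8.89 × 0.14 / 0.4532 = 2.746 d
Total t = Σ t_i = 5.372 days.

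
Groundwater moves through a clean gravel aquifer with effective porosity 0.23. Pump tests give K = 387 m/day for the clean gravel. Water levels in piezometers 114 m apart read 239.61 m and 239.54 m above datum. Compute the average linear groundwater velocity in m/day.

1.03

Hydraulic gradient i = (239.61 − 239.54) / 114 = 0.07 / 114 = 0.0006140.
Darcy flux q = K · i = 387.0 × 0.0006140 = 0.2376 m/day.
Seepage velocity v = q / n_e = 0.2376 / 0.23 = 1.033 m/day.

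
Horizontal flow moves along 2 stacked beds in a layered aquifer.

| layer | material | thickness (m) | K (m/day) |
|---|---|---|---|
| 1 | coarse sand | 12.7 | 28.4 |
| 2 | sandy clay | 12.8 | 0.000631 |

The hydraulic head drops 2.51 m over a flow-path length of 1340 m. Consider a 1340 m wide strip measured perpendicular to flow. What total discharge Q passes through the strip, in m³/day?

905

Flow is parallel to layering, so each bed carries its own Darcy discharge and the transmissivities add.
Σ(K_i·b_i) = 28.4×12.7 + 0.000631×12.8 = 360.7 m²/day.
Hydraulic gradient i = Δh / L = 2.51 / 1340 = 0.001873.
Q = Σ(K_i·b_i) · W · i = 360.7 × 1340 × 0.001873 = 905.3 m³/day.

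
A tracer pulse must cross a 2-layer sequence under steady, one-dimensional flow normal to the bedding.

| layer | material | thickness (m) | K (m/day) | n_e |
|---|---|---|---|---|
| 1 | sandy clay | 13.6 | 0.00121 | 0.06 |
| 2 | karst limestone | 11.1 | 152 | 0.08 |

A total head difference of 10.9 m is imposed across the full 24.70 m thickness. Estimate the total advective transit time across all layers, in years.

4.81

With flow normal to the layers, continuity requires the same specific discharge q through every layer.
Σ(b_i/K_i) = 13.6/0.00121 + 11.1/152 = 11240 d.
q = Δh / Σ(b_i/K_i) = 10.9 / 11240 = 0.0009698 m/day.
In each layer the seepage velocity is v_i = q/n_i, so the layer transit time is t_i = b_i·n_i / q:
  layer 1 (sandy clay): t_1 = 13.6 × 0.06 / 0.0009698 = 841.4 d
  layer 2 (karst limestone): t_2 = 11.1 × 0.08 / 0.0009698 = 915.7 d
Total t = Σ t_i = 1757 days = 4.811 years.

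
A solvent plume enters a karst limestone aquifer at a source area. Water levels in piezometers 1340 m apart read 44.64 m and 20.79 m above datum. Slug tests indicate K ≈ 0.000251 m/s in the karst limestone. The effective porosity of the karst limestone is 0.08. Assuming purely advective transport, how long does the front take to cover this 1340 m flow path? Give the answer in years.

Convert K: 0.000251 m/s × 86400 = 21.69 m/day.
Hydraulic gradient i = (44.64 − 20.79) / 1340 = 23.85 / 1340 = 0.01780.
Darcy flux q = K · i = 21.69 × 0.01780 = 0.3860 m/day.
Seepage velocity v = q / n_e = 0.3860 / 0.08 = 4.825 m/day.
Travel time t = L / v = 1340 / 4.825 = 277.7 days = 0.7604 years.

0.760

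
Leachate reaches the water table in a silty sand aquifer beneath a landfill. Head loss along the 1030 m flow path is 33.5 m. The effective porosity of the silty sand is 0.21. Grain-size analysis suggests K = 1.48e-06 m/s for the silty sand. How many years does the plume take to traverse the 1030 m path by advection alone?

Convert K: 1.48e-06 m/s × 86400 = 0.1279 m/day.
Hydraulic gradient i = Δh / L = 33.5 / 1030 = 0.03252.
Darcy flux q = K · i = 0.1279 × 0.03252 = 0.004159 m/day.
Seepage velocity v = q / n_e = 0.004159 / 0.21 = 0.01980 m/day.
Travel time t = L / v = 1030 / 0.01980 = 52008 days = 142.4 years.

142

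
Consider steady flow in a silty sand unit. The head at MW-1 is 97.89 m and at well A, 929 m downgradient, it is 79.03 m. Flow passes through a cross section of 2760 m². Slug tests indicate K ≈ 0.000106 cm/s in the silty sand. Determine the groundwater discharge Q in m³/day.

Convert K: 0.000106 cm/s × 864 = 0.09158 m/day.
Hydraulic gradient i = (97.89 − 79.03) / 929 = 18.86 / 929 = 0.02030.
Darcy's law: Q = K · A · i = 0.09158 × 2760 × 0.02030 = 5.132 m³/day.

5.13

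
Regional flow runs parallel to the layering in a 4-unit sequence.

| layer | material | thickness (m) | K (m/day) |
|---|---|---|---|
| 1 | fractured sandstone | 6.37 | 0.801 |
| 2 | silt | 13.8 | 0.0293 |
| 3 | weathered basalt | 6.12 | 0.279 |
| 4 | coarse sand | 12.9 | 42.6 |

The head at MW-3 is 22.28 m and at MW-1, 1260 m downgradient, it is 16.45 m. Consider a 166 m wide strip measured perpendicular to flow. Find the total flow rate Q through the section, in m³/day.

Flow is parallel to layering, so each bed carries its own Darcy discharge and the transmissivities add.
Σ(K_i·b_i) = 0.801×6.37 + 0.0293×13.8 + 0.279×6.12 + 42.6×12.9 = 556.8 m²/day.
Hydraulic gradient i = (22.28 − 16.45) / 1260 = 5.83 / 1260 = 0.004627.
Q = Σ(K_i·b_i) · W · i = 556.8 × 166 × 0.004627 = 427.6 m³/day.

428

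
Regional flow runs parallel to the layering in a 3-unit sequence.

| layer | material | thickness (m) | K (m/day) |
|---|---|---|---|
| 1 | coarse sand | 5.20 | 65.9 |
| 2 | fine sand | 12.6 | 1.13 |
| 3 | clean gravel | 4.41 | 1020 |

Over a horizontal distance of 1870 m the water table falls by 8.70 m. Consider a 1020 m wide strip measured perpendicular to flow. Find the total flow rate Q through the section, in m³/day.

Flow is parallel to layering, so each bed carries its own Darcy discharge and the transmissivities add.
Σ(K_i·b_i) = 65.9×5.20 + 1.13×12.6 + 1020×4.41 = 4855 m²/day.
Hydraulic gradient i = Δh / L = 8.70 / 1870 = 0.004652.
Q = Σ(K_i·b_i) · W · i = 4855 × 1020 × 0.004652 = 23040 m³/day.

23000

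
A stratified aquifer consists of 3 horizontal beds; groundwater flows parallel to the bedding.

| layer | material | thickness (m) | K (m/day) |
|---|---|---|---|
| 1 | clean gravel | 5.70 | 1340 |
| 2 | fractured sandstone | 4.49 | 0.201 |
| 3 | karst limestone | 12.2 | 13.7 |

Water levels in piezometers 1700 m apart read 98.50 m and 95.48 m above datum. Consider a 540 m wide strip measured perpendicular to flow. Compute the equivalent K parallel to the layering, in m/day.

349

Flow is parallel to layering, so each bed carries its own Darcy discharge and the transmissivities add.
Σ(K_i·b_i) = 1340×5.70 + 0.201×4.49 + 13.7×12.2 = 7806 m²/day.
Total thickness b = 22.39 m, so K_eq = Σ(K_i·b_i)/b = 348.6 m/day.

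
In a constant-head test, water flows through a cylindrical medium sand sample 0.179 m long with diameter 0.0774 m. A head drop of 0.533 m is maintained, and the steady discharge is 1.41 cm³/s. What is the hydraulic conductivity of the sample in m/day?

Cross-sectional area A = π·(d/2)² = π × (0.0774/2)² = 0.004705 m².
Convert discharge: 1.41 cm³/s = 1.410e-06 m³/s.
Darcy's law rearranged: K = Q·L / (A·Δh) = 1.410e-06 × 0.179 / (0.004705 × 0.533) = 0.0001006 m/s = 8.695 m/day.

8.70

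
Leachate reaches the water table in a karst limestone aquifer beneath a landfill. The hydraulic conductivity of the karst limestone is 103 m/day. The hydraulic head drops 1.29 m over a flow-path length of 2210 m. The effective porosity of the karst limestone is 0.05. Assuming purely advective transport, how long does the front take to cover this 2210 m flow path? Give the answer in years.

5.03

Hydraulic gradient i = Δh / L = 1.29 / 2210 = 0.0005837.
Darcy flux q = K · i = 103.0 × 0.0005837 = 0.06012 m/day.
Seepage velocity v = q / n_e = 0.06012 / 0.05 = 1.202 m/day.
Travel time t = L / v = 2210 / 1.202 = 1838 days = 5.032 years.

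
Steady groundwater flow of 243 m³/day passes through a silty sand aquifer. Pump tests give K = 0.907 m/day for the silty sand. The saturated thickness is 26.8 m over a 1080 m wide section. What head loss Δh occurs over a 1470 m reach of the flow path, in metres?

Cross-sectional area A = 1080 × 26.8 = 28944 m².
From Q = K·A·i, i = Q / (K·A) = 243 / (0.9070 × 28944) = 0.009256.
Head loss Δh = i · L = 0.009256 × 1470 = 13.61 m.

13.6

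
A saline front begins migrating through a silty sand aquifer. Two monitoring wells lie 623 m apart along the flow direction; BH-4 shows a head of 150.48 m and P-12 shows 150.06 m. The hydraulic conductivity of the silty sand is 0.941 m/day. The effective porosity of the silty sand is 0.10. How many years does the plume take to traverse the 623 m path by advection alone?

269

Hydraulic gradient i = (150.48 − 150.06) / 623 = 0.42 / 623 = 0.0006742.
Darcy flux q = K · i = 0.9410 × 0.0006742 = 0.0006344 m/day.
Seepage velocity v = q / n_e = 0.0006344 / 0.10 = 0.006344 m/day.
Travel time t = L / v = 623 / 0.006344 = 98206 days = 268.9 years.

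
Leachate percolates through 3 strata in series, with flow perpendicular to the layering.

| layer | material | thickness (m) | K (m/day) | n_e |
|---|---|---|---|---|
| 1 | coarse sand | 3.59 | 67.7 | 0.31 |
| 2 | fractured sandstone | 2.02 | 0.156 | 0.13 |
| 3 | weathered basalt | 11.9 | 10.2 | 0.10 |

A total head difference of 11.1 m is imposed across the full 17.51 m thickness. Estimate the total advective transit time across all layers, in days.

3.27

With flow normal to the layers, continuity requires the same specific discharge q through every layer.
Σ(b_i/K_i) = 3.59/67.7 + 2.02/0.156 + 11.9/10.2 = 14.17 d.
q = Δh / Σ(b_i/K_i) = 11.1 / 14.17 = 0.7834 m/day.
In each layer the seepage velocity is v_i = q/n_i, so the layer transit time is t_i = b_i·n_i / q:
  layer 1 (coarse sand): t_1 = 3.59 × 0.31 / 0.7834 = 1.421 d
  layer 2 (fractured sandstone): t_2 = 2.02 × 0.13 / 0.7834 = 0.3352 d
  layer 3 (weathered basalt): t_3 = 11.9 × 0.10 / 0.7834 = 1.519 d
Total t = Σ t_i = 3.275 days.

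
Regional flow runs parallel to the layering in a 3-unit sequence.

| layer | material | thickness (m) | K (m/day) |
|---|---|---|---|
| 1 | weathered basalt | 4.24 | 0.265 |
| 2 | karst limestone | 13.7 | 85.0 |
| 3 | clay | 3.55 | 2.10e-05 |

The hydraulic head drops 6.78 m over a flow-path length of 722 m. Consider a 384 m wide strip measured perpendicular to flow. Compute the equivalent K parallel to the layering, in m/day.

Flow is parallel to layering, so each bed carries its own Darcy discharge and the transmissivities add.
Σ(K_i·b_i) = 0.265×4.24 + 85.0×13.7 + 2.10e-05×3.55 = 1166 m²/day.
Total thickness b = 21.49 m, so K_eq = Σ(K_i·b_i)/b = 54.24 m/day.

54.2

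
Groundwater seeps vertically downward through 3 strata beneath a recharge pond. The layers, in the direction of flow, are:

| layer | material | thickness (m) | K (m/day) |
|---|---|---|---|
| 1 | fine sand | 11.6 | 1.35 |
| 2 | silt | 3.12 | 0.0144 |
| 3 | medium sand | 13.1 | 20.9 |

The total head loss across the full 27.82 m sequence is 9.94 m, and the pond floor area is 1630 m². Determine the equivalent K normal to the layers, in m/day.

0.123

Flow is perpendicular to layering, so the layers act in series and the equivalent K is the thickness-weighted harmonic mean.
Total thickness L = 11.6 + 3.12 + 13.1 = 27.82 m.
Σ(b_i/K_i) = 11.6/1.35 + 3.12/0.0144 + 13.1/20.9 = 225.9 d.
K_eq = L / Σ(b_i/K_i) = 27.82 / 225.9 = 0.1232 m/day.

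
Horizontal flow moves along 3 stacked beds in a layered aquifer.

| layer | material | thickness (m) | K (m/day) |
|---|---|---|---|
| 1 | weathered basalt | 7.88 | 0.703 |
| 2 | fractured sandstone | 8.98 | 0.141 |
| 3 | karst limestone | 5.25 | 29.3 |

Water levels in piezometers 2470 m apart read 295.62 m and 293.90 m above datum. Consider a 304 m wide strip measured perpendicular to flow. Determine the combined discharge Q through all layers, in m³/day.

34.0

Flow is parallel to layering, so each bed carries its own Darcy discharge and the transmissivities add.
Σ(K_i·b_i) = 0.703×7.88 + 0.141×8.98 + 29.3×5.25 = 160.6 m²/day.
Hydraulic gradient i = (295.62 − 293.90) / 2470 = 1.72 / 2470 = 0.0006964.
Q = Σ(K_i·b_i) · W · i = 160.6 × 304 × 0.0006964 = 34.00 m³/day.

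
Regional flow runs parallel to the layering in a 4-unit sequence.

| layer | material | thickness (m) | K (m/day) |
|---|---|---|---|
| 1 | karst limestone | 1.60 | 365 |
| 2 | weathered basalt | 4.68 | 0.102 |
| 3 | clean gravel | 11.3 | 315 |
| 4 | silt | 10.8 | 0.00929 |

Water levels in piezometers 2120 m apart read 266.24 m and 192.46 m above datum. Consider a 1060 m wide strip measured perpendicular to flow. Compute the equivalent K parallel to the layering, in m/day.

Flow is parallel to layering, so each bed carries its own Darcy discharge and the transmissivities add.
Σ(K_i·b_i) = 365×1.60 + 0.102×4.68 + 315×11.3 + 0.00929×10.8 = 4144 m²/day.
Total thickness b = 28.38 m, so K_eq = Σ(K_i·b_i)/b = 146.0 m/day.

146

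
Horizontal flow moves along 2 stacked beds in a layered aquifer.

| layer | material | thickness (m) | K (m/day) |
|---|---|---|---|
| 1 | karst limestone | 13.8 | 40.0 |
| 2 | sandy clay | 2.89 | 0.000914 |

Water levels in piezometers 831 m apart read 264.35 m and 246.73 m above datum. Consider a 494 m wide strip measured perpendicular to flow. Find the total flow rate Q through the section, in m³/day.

5780

Flow is parallel to layering, so each bed carries its own Darcy discharge and the transmissivities add.
Σ(K_i·b_i) = 40.0×13.8 + 0.000914×2.89 = 552.0 m²/day.
Hydraulic gradient i = (264.35 − 246.73) / 831 = 17.62 / 831 = 0.02120.
Q = Σ(K_i·b_i) · W · i = 552.0 × 494 × 0.02120 = 5782 m³/day.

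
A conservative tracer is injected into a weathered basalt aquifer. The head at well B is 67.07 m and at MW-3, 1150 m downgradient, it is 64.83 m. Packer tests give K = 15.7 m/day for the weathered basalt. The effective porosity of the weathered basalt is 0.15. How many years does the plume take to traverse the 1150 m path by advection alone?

Hydraulic gradient i = (67.07 − 64.83) / 1150 = 2.24 / 1150 = 0.001948.
Darcy flux q = K · i = 15.70 × 0.001948 = 0.03058 m/day.
Seepage velocity v = q / n_e = 0.03058 / 0.15 = 0.2039 m/day.
Travel time t = L / v = 1150 / 0.2039 = 5641 days = 15.44 years.

15.4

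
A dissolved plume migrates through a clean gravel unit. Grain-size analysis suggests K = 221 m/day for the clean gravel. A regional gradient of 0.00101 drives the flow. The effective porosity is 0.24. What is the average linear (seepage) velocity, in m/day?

Hydraulic gradient i = 0.00101.
Darcy flux q = K · i = 221.0 × 0.001010 = 0.2232 m/day.
Seepage velocity v = q / n_e = 0.2232 / 0.24 = 0.9300 m/day.

0.930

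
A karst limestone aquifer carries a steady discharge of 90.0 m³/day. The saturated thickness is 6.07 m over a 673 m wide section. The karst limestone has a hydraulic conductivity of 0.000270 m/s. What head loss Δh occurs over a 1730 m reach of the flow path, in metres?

1.63

Convert K: 0.000270 m/s × 86400 = 23.33 m/day.
Cross-sectional area A = 673 × 6.07 = 4085 m².
From Q = K·A·i, i = Q / (K·A) = 90.0 / (23.33 × 4085) = 0.0009444.
Head loss Δh = i · L = 0.0009444 × 1730 = 1.634 m.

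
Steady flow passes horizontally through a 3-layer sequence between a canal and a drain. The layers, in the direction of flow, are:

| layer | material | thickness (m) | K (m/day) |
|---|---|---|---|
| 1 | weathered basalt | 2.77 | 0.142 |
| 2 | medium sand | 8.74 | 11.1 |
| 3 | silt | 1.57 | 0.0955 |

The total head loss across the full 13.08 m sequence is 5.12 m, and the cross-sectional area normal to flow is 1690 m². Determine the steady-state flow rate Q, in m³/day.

Flow is perpendicular to layering, so the layers act in series and the equivalent K is the thickness-weighted harmonic mean.
Total thickness L = 2.77 + 8.74 + 1.57 = 13.08 m.
Σ(b_i/K_i) = 2.77/0.142 + 8.74/11.1 + 1.57/0.0955 = 36.73 d.
K_eq = L / Σ(b_i/K_i) = 13.08 / 36.73 = 0.3561 m/day.
Q = K_eq · A · (Δh/L) = 0.3561 × 1690 × (5.12/13.08) = 235.6 m³/day.

236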